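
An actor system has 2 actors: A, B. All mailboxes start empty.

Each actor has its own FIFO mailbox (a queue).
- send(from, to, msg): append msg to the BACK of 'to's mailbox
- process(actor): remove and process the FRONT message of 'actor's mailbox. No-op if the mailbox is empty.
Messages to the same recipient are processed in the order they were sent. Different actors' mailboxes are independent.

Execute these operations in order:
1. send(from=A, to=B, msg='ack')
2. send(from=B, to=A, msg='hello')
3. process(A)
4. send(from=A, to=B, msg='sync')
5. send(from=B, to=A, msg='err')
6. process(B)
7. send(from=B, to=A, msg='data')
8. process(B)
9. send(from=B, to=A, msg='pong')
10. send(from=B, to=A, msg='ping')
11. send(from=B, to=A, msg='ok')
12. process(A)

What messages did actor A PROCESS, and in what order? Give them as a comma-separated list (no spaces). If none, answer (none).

After 1 (send(from=A, to=B, msg='ack')): A:[] B:[ack]
After 2 (send(from=B, to=A, msg='hello')): A:[hello] B:[ack]
After 3 (process(A)): A:[] B:[ack]
After 4 (send(from=A, to=B, msg='sync')): A:[] B:[ack,sync]
After 5 (send(from=B, to=A, msg='err')): A:[err] B:[ack,sync]
After 6 (process(B)): A:[err] B:[sync]
After 7 (send(from=B, to=A, msg='data')): A:[err,data] B:[sync]
After 8 (process(B)): A:[err,data] B:[]
After 9 (send(from=B, to=A, msg='pong')): A:[err,data,pong] B:[]
After 10 (send(from=B, to=A, msg='ping')): A:[err,data,pong,ping] B:[]
After 11 (send(from=B, to=A, msg='ok')): A:[err,data,pong,ping,ok] B:[]
After 12 (process(A)): A:[data,pong,ping,ok] B:[]

Answer: hello,err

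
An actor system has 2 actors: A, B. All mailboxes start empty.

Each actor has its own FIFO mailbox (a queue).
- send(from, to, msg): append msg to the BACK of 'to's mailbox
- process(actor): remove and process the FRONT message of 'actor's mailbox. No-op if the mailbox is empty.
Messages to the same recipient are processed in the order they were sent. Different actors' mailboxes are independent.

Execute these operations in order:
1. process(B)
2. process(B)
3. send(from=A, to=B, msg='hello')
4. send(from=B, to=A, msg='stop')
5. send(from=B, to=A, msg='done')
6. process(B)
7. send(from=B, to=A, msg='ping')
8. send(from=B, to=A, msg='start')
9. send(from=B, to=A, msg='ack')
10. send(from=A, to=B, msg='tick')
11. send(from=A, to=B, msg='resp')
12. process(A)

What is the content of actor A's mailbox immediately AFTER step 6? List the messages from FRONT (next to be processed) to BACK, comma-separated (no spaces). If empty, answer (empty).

After 1 (process(B)): A:[] B:[]
After 2 (process(B)): A:[] B:[]
After 3 (send(from=A, to=B, msg='hello')): A:[] B:[hello]
After 4 (send(from=B, to=A, msg='stop')): A:[stop] B:[hello]
After 5 (send(from=B, to=A, msg='done')): A:[stop,done] B:[hello]
After 6 (process(B)): A:[stop,done] B:[]

stop,done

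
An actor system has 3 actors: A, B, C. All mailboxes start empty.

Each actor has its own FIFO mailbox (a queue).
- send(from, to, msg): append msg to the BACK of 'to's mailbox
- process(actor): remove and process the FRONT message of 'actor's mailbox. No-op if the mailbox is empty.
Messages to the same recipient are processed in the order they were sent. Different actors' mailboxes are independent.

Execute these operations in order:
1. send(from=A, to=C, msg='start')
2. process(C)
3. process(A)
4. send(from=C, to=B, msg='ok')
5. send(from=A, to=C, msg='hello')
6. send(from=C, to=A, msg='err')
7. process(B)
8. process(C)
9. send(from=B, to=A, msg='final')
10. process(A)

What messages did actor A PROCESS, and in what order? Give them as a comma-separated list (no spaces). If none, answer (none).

Answer: err

Derivation:
After 1 (send(from=A, to=C, msg='start')): A:[] B:[] C:[start]
After 2 (process(C)): A:[] B:[] C:[]
After 3 (process(A)): A:[] B:[] C:[]
After 4 (send(from=C, to=B, msg='ok')): A:[] B:[ok] C:[]
After 5 (send(from=A, to=C, msg='hello')): A:[] B:[ok] C:[hello]
After 6 (send(from=C, to=A, msg='err')): A:[err] B:[ok] C:[hello]
After 7 (process(B)): A:[err] B:[] C:[hello]
After 8 (process(C)): A:[err] B:[] C:[]
After 9 (send(from=B, to=A, msg='final')): A:[err,final] B:[] C:[]
After 10 (process(A)): A:[final] B:[] C:[]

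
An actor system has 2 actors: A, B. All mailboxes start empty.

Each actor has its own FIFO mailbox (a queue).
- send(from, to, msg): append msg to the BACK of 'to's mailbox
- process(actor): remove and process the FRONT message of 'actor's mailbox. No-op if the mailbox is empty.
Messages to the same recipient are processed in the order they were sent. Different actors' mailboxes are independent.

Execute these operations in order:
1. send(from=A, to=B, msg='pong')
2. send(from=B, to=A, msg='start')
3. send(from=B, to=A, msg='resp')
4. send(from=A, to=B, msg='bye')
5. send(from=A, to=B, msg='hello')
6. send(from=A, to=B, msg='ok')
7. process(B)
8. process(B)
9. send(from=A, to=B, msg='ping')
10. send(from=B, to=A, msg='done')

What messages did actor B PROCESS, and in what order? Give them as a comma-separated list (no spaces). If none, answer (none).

Answer: pong,bye

Derivation:
After 1 (send(from=A, to=B, msg='pong')): A:[] B:[pong]
After 2 (send(from=B, to=A, msg='start')): A:[start] B:[pong]
After 3 (send(from=B, to=A, msg='resp')): A:[start,resp] B:[pong]
After 4 (send(from=A, to=B, msg='bye')): A:[start,resp] B:[pong,bye]
After 5 (send(from=A, to=B, msg='hello')): A:[start,resp] B:[pong,bye,hello]
After 6 (send(from=A, to=B, msg='ok')): A:[start,resp] B:[pong,bye,hello,ok]
After 7 (process(B)): A:[start,resp] B:[bye,hello,ok]
After 8 (process(B)): A:[start,resp] B:[hello,ok]
After 9 (send(from=A, to=B, msg='ping')): A:[start,resp] B:[hello,ok,ping]
After 10 (send(from=B, to=A, msg='done')): A:[start,resp,done] B:[hello,ok,ping]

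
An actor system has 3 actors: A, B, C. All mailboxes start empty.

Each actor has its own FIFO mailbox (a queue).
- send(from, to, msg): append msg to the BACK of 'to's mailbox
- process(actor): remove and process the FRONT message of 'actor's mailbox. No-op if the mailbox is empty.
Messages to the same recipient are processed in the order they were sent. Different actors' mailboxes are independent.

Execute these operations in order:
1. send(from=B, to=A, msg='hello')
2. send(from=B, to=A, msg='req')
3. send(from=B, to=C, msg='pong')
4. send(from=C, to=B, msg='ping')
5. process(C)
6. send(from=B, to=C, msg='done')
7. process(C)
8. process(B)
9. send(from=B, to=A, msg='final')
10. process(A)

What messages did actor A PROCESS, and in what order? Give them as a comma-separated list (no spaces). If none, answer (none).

After 1 (send(from=B, to=A, msg='hello')): A:[hello] B:[] C:[]
After 2 (send(from=B, to=A, msg='req')): A:[hello,req] B:[] C:[]
After 3 (send(from=B, to=C, msg='pong')): A:[hello,req] B:[] C:[pong]
After 4 (send(from=C, to=B, msg='ping')): A:[hello,req] B:[ping] C:[pong]
After 5 (process(C)): A:[hello,req] B:[ping] C:[]
After 6 (send(from=B, to=C, msg='done')): A:[hello,req] B:[ping] C:[done]
After 7 (process(C)): A:[hello,req] B:[ping] C:[]
After 8 (process(B)): A:[hello,req] B:[] C:[]
After 9 (send(from=B, to=A, msg='final')): A:[hello,req,final] B:[] C:[]
After 10 (process(A)): A:[req,final] B:[] C:[]

Answer: hello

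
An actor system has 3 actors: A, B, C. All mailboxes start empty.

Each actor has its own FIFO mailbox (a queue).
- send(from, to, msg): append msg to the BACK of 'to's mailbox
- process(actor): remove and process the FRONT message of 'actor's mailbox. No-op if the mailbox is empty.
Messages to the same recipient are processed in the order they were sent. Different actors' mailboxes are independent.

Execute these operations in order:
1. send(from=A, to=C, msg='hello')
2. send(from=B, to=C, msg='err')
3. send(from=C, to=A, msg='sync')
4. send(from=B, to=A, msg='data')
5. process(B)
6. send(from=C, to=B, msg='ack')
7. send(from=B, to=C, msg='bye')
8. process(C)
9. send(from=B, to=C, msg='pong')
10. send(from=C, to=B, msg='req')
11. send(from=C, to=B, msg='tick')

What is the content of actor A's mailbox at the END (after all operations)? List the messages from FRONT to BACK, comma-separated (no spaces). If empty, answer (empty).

After 1 (send(from=A, to=C, msg='hello')): A:[] B:[] C:[hello]
After 2 (send(from=B, to=C, msg='err')): A:[] B:[] C:[hello,err]
After 3 (send(from=C, to=A, msg='sync')): A:[sync] B:[] C:[hello,err]
After 4 (send(from=B, to=A, msg='data')): A:[sync,data] B:[] C:[hello,err]
After 5 (process(B)): A:[sync,data] B:[] C:[hello,err]
After 6 (send(from=C, to=B, msg='ack')): A:[sync,data] B:[ack] C:[hello,err]
After 7 (send(from=B, to=C, msg='bye')): A:[sync,data] B:[ack] C:[hello,err,bye]
After 8 (process(C)): A:[sync,data] B:[ack] C:[err,bye]
After 9 (send(from=B, to=C, msg='pong')): A:[sync,data] B:[ack] C:[err,bye,pong]
After 10 (send(from=C, to=B, msg='req')): A:[sync,data] B:[ack,req] C:[err,bye,pong]
After 11 (send(from=C, to=B, msg='tick')): A:[sync,data] B:[ack,req,tick] C:[err,bye,pong]

Answer: sync,data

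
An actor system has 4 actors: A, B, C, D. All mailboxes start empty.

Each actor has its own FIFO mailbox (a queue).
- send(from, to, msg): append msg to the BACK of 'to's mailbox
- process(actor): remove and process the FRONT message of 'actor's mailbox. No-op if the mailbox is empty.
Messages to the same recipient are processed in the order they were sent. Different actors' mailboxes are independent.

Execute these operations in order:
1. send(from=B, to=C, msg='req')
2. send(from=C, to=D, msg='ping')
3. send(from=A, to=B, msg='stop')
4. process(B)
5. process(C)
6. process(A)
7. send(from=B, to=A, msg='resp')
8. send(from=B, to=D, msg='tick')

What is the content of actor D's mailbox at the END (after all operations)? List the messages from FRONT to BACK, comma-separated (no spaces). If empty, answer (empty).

After 1 (send(from=B, to=C, msg='req')): A:[] B:[] C:[req] D:[]
After 2 (send(from=C, to=D, msg='ping')): A:[] B:[] C:[req] D:[ping]
After 3 (send(from=A, to=B, msg='stop')): A:[] B:[stop] C:[req] D:[ping]
After 4 (process(B)): A:[] B:[] C:[req] D:[ping]
After 5 (process(C)): A:[] B:[] C:[] D:[ping]
After 6 (process(A)): A:[] B:[] C:[] D:[ping]
After 7 (send(from=B, to=A, msg='resp')): A:[resp] B:[] C:[] D:[ping]
After 8 (send(from=B, to=D, msg='tick')): A:[resp] B:[] C:[] D:[ping,tick]

Answer: ping,tick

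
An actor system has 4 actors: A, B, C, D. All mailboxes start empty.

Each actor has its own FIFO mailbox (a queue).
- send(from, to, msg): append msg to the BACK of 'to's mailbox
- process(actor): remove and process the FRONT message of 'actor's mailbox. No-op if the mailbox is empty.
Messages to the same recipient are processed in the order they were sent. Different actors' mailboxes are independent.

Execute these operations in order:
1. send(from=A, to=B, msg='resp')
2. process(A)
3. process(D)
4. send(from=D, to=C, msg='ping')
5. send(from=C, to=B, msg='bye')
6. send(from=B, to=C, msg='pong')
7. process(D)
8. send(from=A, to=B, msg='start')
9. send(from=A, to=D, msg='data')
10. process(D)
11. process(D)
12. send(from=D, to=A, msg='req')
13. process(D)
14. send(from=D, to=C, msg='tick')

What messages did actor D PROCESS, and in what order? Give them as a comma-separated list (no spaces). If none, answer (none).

Answer: data

Derivation:
After 1 (send(from=A, to=B, msg='resp')): A:[] B:[resp] C:[] D:[]
After 2 (process(A)): A:[] B:[resp] C:[] D:[]
After 3 (process(D)): A:[] B:[resp] C:[] D:[]
After 4 (send(from=D, to=C, msg='ping')): A:[] B:[resp] C:[ping] D:[]
After 5 (send(from=C, to=B, msg='bye')): A:[] B:[resp,bye] C:[ping] D:[]
After 6 (send(from=B, to=C, msg='pong')): A:[] B:[resp,bye] C:[ping,pong] D:[]
After 7 (process(D)): A:[] B:[resp,bye] C:[ping,pong] D:[]
After 8 (send(from=A, to=B, msg='start')): A:[] B:[resp,bye,start] C:[ping,pong] D:[]
After 9 (send(from=A, to=D, msg='data')): A:[] B:[resp,bye,start] C:[ping,pong] D:[data]
After 10 (process(D)): A:[] B:[resp,bye,start] C:[ping,pong] D:[]
After 11 (process(D)): A:[] B:[resp,bye,start] C:[ping,pong] D:[]
After 12 (send(from=D, to=A, msg='req')): A:[req] B:[resp,bye,start] C:[ping,pong] D:[]
After 13 (process(D)): A:[req] B:[resp,bye,start] C:[ping,pong] D:[]
After 14 (send(from=D, to=C, msg='tick')): A:[req] B:[resp,bye,start] C:[ping,pong,tick] D:[]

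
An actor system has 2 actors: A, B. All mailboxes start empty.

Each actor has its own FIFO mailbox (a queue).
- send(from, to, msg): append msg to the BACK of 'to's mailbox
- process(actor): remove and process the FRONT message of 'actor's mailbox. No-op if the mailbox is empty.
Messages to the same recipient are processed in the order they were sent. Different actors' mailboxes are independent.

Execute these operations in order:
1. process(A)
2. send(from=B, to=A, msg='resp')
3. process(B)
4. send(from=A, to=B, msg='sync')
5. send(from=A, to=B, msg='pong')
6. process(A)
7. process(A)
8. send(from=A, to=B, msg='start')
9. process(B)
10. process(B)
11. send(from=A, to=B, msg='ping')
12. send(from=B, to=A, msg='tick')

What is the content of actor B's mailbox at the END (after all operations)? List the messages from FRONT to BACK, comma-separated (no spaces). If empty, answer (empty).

After 1 (process(A)): A:[] B:[]
After 2 (send(from=B, to=A, msg='resp')): A:[resp] B:[]
After 3 (process(B)): A:[resp] B:[]
After 4 (send(from=A, to=B, msg='sync')): A:[resp] B:[sync]
After 5 (send(from=A, to=B, msg='pong')): A:[resp] B:[sync,pong]
After 6 (process(A)): A:[] B:[sync,pong]
After 7 (process(A)): A:[] B:[sync,pong]
After 8 (send(from=A, to=B, msg='start')): A:[] B:[sync,pong,start]
After 9 (process(B)): A:[] B:[pong,start]
After 10 (process(B)): A:[] B:[start]
After 11 (send(from=A, to=B, msg='ping')): A:[] B:[start,ping]
After 12 (send(from=B, to=A, msg='tick')): A:[tick] B:[start,ping]

Answer: start,ping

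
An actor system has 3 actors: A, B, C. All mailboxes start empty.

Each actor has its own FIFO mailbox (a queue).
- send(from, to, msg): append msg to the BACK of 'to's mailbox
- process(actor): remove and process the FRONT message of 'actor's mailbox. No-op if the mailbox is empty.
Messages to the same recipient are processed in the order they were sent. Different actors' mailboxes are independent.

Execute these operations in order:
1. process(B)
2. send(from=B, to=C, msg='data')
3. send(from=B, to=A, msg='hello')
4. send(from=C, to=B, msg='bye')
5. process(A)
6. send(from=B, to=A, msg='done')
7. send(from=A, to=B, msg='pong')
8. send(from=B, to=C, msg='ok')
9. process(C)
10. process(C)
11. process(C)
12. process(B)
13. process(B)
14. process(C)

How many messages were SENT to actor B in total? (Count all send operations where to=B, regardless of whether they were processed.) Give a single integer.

Answer: 2

Derivation:
After 1 (process(B)): A:[] B:[] C:[]
After 2 (send(from=B, to=C, msg='data')): A:[] B:[] C:[data]
After 3 (send(from=B, to=A, msg='hello')): A:[hello] B:[] C:[data]
After 4 (send(from=C, to=B, msg='bye')): A:[hello] B:[bye] C:[data]
After 5 (process(A)): A:[] B:[bye] C:[data]
After 6 (send(from=B, to=A, msg='done')): A:[done] B:[bye] C:[data]
After 7 (send(from=A, to=B, msg='pong')): A:[done] B:[bye,pong] C:[data]
After 8 (send(from=B, to=C, msg='ok')): A:[done] B:[bye,pong] C:[data,ok]
After 9 (process(C)): A:[done] B:[bye,pong] C:[ok]
After 10 (process(C)): A:[done] B:[bye,pong] C:[]
After 11 (process(C)): A:[done] B:[bye,pong] C:[]
After 12 (process(B)): A:[done] B:[pong] C:[]
After 13 (process(B)): A:[done] B:[] C:[]
After 14 (process(C)): A:[done] B:[] C:[]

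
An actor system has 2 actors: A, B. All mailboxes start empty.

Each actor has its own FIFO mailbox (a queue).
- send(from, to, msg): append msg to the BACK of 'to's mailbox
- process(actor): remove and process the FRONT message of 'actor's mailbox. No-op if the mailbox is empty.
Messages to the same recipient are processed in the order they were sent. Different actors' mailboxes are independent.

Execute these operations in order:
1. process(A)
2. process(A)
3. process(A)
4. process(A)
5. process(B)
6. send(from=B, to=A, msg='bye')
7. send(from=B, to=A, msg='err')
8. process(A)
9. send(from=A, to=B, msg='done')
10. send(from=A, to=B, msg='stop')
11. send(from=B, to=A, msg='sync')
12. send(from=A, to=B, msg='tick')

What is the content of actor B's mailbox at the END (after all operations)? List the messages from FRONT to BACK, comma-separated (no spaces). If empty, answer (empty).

After 1 (process(A)): A:[] B:[]
After 2 (process(A)): A:[] B:[]
After 3 (process(A)): A:[] B:[]
After 4 (process(A)): A:[] B:[]
After 5 (process(B)): A:[] B:[]
After 6 (send(from=B, to=A, msg='bye')): A:[bye] B:[]
After 7 (send(from=B, to=A, msg='err')): A:[bye,err] B:[]
After 8 (process(A)): A:[err] B:[]
After 9 (send(from=A, to=B, msg='done')): A:[err] B:[done]
After 10 (send(from=A, to=B, msg='stop')): A:[err] B:[done,stop]
After 11 (send(from=B, to=A, msg='sync')): A:[err,sync] B:[done,stop]
After 12 (send(from=A, to=B, msg='tick')): A:[err,sync] B:[done,stop,tick]

Answer: done,stop,tick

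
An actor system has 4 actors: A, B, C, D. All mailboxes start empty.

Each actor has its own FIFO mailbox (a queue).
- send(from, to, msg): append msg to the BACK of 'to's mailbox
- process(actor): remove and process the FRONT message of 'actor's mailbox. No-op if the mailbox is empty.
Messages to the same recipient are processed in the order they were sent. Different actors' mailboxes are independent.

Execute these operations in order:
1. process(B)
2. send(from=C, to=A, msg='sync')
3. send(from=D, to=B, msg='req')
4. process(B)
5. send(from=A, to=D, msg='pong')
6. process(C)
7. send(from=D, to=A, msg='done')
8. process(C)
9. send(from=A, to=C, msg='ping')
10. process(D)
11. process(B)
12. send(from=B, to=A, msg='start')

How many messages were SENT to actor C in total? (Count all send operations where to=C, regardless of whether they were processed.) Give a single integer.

Answer: 1

Derivation:
After 1 (process(B)): A:[] B:[] C:[] D:[]
After 2 (send(from=C, to=A, msg='sync')): A:[sync] B:[] C:[] D:[]
After 3 (send(from=D, to=B, msg='req')): A:[sync] B:[req] C:[] D:[]
After 4 (process(B)): A:[sync] B:[] C:[] D:[]
After 5 (send(from=A, to=D, msg='pong')): A:[sync] B:[] C:[] D:[pong]
After 6 (process(C)): A:[sync] B:[] C:[] D:[pong]
After 7 (send(from=D, to=A, msg='done')): A:[sync,done] B:[] C:[] D:[pong]
After 8 (process(C)): A:[sync,done] B:[] C:[] D:[pong]
After 9 (send(from=A, to=C, msg='ping')): A:[sync,done] B:[] C:[ping] D:[pong]
After 10 (process(D)): A:[sync,done] B:[] C:[ping] D:[]
After 11 (process(B)): A:[sync,done] B:[] C:[ping] D:[]
After 12 (send(from=B, to=A, msg='start')): A:[sync,done,start] B:[] C:[ping] D:[]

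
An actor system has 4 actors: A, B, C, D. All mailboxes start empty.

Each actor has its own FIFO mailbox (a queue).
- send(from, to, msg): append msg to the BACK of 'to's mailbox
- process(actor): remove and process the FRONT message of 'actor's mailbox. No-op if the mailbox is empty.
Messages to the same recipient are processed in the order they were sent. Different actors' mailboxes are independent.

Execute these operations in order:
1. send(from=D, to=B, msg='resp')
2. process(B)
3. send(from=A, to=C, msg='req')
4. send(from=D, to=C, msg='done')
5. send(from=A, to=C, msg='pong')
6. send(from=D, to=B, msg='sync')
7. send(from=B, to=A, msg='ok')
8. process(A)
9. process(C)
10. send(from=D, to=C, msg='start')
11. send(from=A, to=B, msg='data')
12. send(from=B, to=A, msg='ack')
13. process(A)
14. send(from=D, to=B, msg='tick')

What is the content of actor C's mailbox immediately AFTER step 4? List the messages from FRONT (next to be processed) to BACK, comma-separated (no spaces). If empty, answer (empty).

After 1 (send(from=D, to=B, msg='resp')): A:[] B:[resp] C:[] D:[]
After 2 (process(B)): A:[] B:[] C:[] D:[]
After 3 (send(from=A, to=C, msg='req')): A:[] B:[] C:[req] D:[]
After 4 (send(from=D, to=C, msg='done')): A:[] B:[] C:[req,done] D:[]

req,done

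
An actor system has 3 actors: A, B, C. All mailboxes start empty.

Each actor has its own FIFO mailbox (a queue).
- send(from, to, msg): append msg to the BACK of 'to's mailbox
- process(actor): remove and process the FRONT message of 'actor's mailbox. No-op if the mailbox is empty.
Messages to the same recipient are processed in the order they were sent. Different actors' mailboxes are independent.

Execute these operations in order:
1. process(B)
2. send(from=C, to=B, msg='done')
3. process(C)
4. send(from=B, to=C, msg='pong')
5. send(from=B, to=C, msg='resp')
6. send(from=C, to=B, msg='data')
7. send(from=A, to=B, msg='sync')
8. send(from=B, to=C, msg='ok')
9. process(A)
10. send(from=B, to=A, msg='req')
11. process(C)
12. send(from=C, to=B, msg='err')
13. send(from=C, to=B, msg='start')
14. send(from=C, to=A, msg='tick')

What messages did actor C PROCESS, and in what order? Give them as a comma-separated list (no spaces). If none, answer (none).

After 1 (process(B)): A:[] B:[] C:[]
After 2 (send(from=C, to=B, msg='done')): A:[] B:[done] C:[]
After 3 (process(C)): A:[] B:[done] C:[]
After 4 (send(from=B, to=C, msg='pong')): A:[] B:[done] C:[pong]
After 5 (send(from=B, to=C, msg='resp')): A:[] B:[done] C:[pong,resp]
After 6 (send(from=C, to=B, msg='data')): A:[] B:[done,data] C:[pong,resp]
After 7 (send(from=A, to=B, msg='sync')): A:[] B:[done,data,sync] C:[pong,resp]
After 8 (send(from=B, to=C, msg='ok')): A:[] B:[done,data,sync] C:[pong,resp,ok]
After 9 (process(A)): A:[] B:[done,data,sync] C:[pong,resp,ok]
After 10 (send(from=B, to=A, msg='req')): A:[req] B:[done,data,sync] C:[pong,resp,ok]
After 11 (process(C)): A:[req] B:[done,data,sync] C:[resp,ok]
After 12 (send(from=C, to=B, msg='err')): A:[req] B:[done,data,sync,err] C:[resp,ok]
After 13 (send(from=C, to=B, msg='start')): A:[req] B:[done,data,sync,err,start] C:[resp,ok]
After 14 (send(from=C, to=A, msg='tick')): A:[req,tick] B:[done,data,sync,err,start] C:[resp,ok]

Answer: pong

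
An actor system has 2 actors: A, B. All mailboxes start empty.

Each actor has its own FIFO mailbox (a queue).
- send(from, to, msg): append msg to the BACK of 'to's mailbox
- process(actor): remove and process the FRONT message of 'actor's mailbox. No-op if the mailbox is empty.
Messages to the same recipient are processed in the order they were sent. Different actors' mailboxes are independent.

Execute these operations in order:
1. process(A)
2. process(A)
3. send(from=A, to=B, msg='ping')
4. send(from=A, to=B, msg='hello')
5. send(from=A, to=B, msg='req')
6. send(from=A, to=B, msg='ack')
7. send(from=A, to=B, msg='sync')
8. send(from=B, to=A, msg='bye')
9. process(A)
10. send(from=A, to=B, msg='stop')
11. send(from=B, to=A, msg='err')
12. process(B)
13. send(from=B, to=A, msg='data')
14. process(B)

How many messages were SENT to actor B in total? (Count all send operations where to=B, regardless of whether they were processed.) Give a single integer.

After 1 (process(A)): A:[] B:[]
After 2 (process(A)): A:[] B:[]
After 3 (send(from=A, to=B, msg='ping')): A:[] B:[ping]
After 4 (send(from=A, to=B, msg='hello')): A:[] B:[ping,hello]
After 5 (send(from=A, to=B, msg='req')): A:[] B:[ping,hello,req]
After 6 (send(from=A, to=B, msg='ack')): A:[] B:[ping,hello,req,ack]
After 7 (send(from=A, to=B, msg='sync')): A:[] B:[ping,hello,req,ack,sync]
After 8 (send(from=B, to=A, msg='bye')): A:[bye] B:[ping,hello,req,ack,sync]
After 9 (process(A)): A:[] B:[ping,hello,req,ack,sync]
After 10 (send(from=A, to=B, msg='stop')): A:[] B:[ping,hello,req,ack,sync,stop]
After 11 (send(from=B, to=A, msg='err')): A:[err] B:[ping,hello,req,ack,sync,stop]
After 12 (process(B)): A:[err] B:[hello,req,ack,sync,stop]
After 13 (send(from=B, to=A, msg='data')): A:[err,data] B:[hello,req,ack,sync,stop]
After 14 (process(B)): A:[err,data] B:[req,ack,sync,stop]

Answer: 6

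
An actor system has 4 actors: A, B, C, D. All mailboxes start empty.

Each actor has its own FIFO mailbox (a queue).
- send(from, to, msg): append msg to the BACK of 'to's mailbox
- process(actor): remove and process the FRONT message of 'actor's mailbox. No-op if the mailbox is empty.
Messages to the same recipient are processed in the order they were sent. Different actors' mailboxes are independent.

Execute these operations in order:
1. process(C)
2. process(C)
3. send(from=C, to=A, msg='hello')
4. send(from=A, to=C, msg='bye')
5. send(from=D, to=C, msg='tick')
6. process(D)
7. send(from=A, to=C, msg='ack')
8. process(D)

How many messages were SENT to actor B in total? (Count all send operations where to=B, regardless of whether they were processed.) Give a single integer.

After 1 (process(C)): A:[] B:[] C:[] D:[]
After 2 (process(C)): A:[] B:[] C:[] D:[]
After 3 (send(from=C, to=A, msg='hello')): A:[hello] B:[] C:[] D:[]
After 4 (send(from=A, to=C, msg='bye')): A:[hello] B:[] C:[bye] D:[]
After 5 (send(from=D, to=C, msg='tick')): A:[hello] B:[] C:[bye,tick] D:[]
After 6 (process(D)): A:[hello] B:[] C:[bye,tick] D:[]
After 7 (send(from=A, to=C, msg='ack')): A:[hello] B:[] C:[bye,tick,ack] D:[]
After 8 (process(D)): A:[hello] B:[] C:[bye,tick,ack] D:[]

Answer: 0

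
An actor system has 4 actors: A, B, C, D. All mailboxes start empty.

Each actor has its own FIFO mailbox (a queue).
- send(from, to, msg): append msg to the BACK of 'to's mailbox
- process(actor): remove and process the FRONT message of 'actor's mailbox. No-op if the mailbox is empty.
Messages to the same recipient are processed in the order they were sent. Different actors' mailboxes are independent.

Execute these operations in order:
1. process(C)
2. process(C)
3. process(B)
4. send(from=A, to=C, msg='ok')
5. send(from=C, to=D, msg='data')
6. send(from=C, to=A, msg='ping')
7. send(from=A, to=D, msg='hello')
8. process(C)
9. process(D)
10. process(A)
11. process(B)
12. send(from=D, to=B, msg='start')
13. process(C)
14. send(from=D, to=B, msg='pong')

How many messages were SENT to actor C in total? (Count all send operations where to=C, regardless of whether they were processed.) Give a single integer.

After 1 (process(C)): A:[] B:[] C:[] D:[]
After 2 (process(C)): A:[] B:[] C:[] D:[]
After 3 (process(B)): A:[] B:[] C:[] D:[]
After 4 (send(from=A, to=C, msg='ok')): A:[] B:[] C:[ok] D:[]
After 5 (send(from=C, to=D, msg='data')): A:[] B:[] C:[ok] D:[data]
After 6 (send(from=C, to=A, msg='ping')): A:[ping] B:[] C:[ok] D:[data]
After 7 (send(from=A, to=D, msg='hello')): A:[ping] B:[] C:[ok] D:[data,hello]
After 8 (process(C)): A:[ping] B:[] C:[] D:[data,hello]
After 9 (process(D)): A:[ping] B:[] C:[] D:[hello]
After 10 (process(A)): A:[] B:[] C:[] D:[hello]
After 11 (process(B)): A:[] B:[] C:[] D:[hello]
After 12 (send(from=D, to=B, msg='start')): A:[] B:[start] C:[] D:[hello]
After 13 (process(C)): A:[] B:[start] C:[] D:[hello]
After 14 (send(from=D, to=B, msg='pong')): A:[] B:[start,pong] C:[] D:[hello]

Answer: 1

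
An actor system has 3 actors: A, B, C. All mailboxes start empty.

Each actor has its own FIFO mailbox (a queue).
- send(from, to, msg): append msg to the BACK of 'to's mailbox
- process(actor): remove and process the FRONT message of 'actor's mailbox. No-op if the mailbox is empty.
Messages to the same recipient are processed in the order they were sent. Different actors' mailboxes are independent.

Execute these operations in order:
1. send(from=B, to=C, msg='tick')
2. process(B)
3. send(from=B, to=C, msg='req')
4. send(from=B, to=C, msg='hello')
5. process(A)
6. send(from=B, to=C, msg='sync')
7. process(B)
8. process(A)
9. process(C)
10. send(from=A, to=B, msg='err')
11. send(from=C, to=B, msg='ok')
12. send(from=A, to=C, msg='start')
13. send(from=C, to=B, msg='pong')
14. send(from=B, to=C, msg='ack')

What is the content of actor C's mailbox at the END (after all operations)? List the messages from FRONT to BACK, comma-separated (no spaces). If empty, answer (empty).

Answer: req,hello,sync,start,ack

Derivation:
After 1 (send(from=B, to=C, msg='tick')): A:[] B:[] C:[tick]
After 2 (process(B)): A:[] B:[] C:[tick]
After 3 (send(from=B, to=C, msg='req')): A:[] B:[] C:[tick,req]
After 4 (send(from=B, to=C, msg='hello')): A:[] B:[] C:[tick,req,hello]
After 5 (process(A)): A:[] B:[] C:[tick,req,hello]
After 6 (send(from=B, to=C, msg='sync')): A:[] B:[] C:[tick,req,hello,sync]
After 7 (process(B)): A:[] B:[] C:[tick,req,hello,sync]
After 8 (process(A)): A:[] B:[] C:[tick,req,hello,sync]
After 9 (process(C)): A:[] B:[] C:[req,hello,sync]
After 10 (send(from=A, to=B, msg='err')): A:[] B:[err] C:[req,hello,sync]
After 11 (send(from=C, to=B, msg='ok')): A:[] B:[err,ok] C:[req,hello,sync]
After 12 (send(from=A, to=C, msg='start')): A:[] B:[err,ok] C:[req,hello,sync,start]
After 13 (send(from=C, to=B, msg='pong')): A:[] B:[err,ok,pong] C:[req,hello,sync,start]
After 14 (send(from=B, to=C, msg='ack')): A:[] B:[err,ok,pong] C:[req,hello,sync,start,ack]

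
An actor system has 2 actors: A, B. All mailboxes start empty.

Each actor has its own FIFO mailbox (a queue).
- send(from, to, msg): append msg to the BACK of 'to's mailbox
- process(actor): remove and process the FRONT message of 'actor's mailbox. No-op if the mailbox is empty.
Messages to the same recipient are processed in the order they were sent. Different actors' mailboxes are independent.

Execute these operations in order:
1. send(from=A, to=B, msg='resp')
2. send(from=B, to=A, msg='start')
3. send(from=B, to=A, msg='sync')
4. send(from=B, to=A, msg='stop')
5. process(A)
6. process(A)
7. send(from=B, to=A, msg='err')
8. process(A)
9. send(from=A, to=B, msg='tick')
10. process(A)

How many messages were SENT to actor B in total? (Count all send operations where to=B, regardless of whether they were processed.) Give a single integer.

Answer: 2

Derivation:
After 1 (send(from=A, to=B, msg='resp')): A:[] B:[resp]
After 2 (send(from=B, to=A, msg='start')): A:[start] B:[resp]
After 3 (send(from=B, to=A, msg='sync')): A:[start,sync] B:[resp]
After 4 (send(from=B, to=A, msg='stop')): A:[start,sync,stop] B:[resp]
After 5 (process(A)): A:[sync,stop] B:[resp]
After 6 (process(A)): A:[stop] B:[resp]
After 7 (send(from=B, to=A, msg='err')): A:[stop,err] B:[resp]
After 8 (process(A)): A:[err] B:[resp]
After 9 (send(from=A, to=B, msg='tick')): A:[err] B:[resp,tick]
After 10 (process(A)): A:[] B:[resp,tick]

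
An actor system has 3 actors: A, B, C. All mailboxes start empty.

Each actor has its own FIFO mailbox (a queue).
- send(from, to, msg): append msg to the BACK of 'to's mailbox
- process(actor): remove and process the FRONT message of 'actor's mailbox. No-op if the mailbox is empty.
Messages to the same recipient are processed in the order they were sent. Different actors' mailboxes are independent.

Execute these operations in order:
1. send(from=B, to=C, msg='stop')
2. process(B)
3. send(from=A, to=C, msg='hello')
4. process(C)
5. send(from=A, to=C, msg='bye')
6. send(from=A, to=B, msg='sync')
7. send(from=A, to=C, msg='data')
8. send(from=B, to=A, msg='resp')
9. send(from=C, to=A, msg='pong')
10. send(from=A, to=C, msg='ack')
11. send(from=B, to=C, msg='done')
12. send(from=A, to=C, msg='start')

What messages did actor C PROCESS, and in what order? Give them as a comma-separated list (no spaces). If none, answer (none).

After 1 (send(from=B, to=C, msg='stop')): A:[] B:[] C:[stop]
After 2 (process(B)): A:[] B:[] C:[stop]
After 3 (send(from=A, to=C, msg='hello')): A:[] B:[] C:[stop,hello]
After 4 (process(C)): A:[] B:[] C:[hello]
After 5 (send(from=A, to=C, msg='bye')): A:[] B:[] C:[hello,bye]
After 6 (send(from=A, to=B, msg='sync')): A:[] B:[sync] C:[hello,bye]
After 7 (send(from=A, to=C, msg='data')): A:[] B:[sync] C:[hello,bye,data]
After 8 (send(from=B, to=A, msg='resp')): A:[resp] B:[sync] C:[hello,bye,data]
After 9 (send(from=C, to=A, msg='pong')): A:[resp,pong] B:[sync] C:[hello,bye,data]
After 10 (send(from=A, to=C, msg='ack')): A:[resp,pong] B:[sync] C:[hello,bye,data,ack]
After 11 (send(from=B, to=C, msg='done')): A:[resp,pong] B:[sync] C:[hello,bye,data,ack,done]
After 12 (send(from=A, to=C, msg='start')): A:[resp,pong] B:[sync] C:[hello,bye,data,ack,done,start]

Answer: stop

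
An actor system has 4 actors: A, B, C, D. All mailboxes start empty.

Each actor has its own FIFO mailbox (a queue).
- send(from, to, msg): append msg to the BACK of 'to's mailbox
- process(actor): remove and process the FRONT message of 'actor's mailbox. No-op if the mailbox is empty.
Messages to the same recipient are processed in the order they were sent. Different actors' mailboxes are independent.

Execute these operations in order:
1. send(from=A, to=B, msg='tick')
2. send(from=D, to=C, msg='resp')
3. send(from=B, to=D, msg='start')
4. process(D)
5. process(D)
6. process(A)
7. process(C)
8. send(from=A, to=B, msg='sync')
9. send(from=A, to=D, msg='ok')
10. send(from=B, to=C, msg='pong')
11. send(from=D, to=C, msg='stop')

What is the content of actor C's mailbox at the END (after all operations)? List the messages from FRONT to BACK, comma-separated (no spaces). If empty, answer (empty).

Answer: pong,stop

Derivation:
After 1 (send(from=A, to=B, msg='tick')): A:[] B:[tick] C:[] D:[]
After 2 (send(from=D, to=C, msg='resp')): A:[] B:[tick] C:[resp] D:[]
After 3 (send(from=B, to=D, msg='start')): A:[] B:[tick] C:[resp] D:[start]
After 4 (process(D)): A:[] B:[tick] C:[resp] D:[]
After 5 (process(D)): A:[] B:[tick] C:[resp] D:[]
After 6 (process(A)): A:[] B:[tick] C:[resp] D:[]
After 7 (process(C)): A:[] B:[tick] C:[] D:[]
After 8 (send(from=A, to=B, msg='sync')): A:[] B:[tick,sync] C:[] D:[]
After 9 (send(from=A, to=D, msg='ok')): A:[] B:[tick,sync] C:[] D:[ok]
After 10 (send(from=B, to=C, msg='pong')): A:[] B:[tick,sync] C:[pong] D:[ok]
After 11 (send(from=D, to=C, msg='stop')): A:[] B:[tick,sync] C:[pong,stop] D:[ok]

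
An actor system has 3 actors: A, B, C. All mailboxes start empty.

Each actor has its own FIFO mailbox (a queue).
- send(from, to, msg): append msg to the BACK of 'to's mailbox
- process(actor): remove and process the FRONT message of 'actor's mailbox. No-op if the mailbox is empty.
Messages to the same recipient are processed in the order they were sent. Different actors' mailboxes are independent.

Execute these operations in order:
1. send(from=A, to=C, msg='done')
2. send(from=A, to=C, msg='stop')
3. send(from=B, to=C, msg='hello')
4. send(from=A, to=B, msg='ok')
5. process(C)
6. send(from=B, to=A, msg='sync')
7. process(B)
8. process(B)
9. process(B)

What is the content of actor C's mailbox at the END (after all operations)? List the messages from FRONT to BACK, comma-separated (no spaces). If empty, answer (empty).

Answer: stop,hello

Derivation:
After 1 (send(from=A, to=C, msg='done')): A:[] B:[] C:[done]
After 2 (send(from=A, to=C, msg='stop')): A:[] B:[] C:[done,stop]
After 3 (send(from=B, to=C, msg='hello')): A:[] B:[] C:[done,stop,hello]
After 4 (send(from=A, to=B, msg='ok')): A:[] B:[ok] C:[done,stop,hello]
After 5 (process(C)): A:[] B:[ok] C:[stop,hello]
After 6 (send(from=B, to=A, msg='sync')): A:[sync] B:[ok] C:[stop,hello]
After 7 (process(B)): A:[sync] B:[] C:[stop,hello]
After 8 (process(B)): A:[sync] B:[] C:[stop,hello]
After 9 (process(B)): A:[sync] B:[] C:[stop,hello]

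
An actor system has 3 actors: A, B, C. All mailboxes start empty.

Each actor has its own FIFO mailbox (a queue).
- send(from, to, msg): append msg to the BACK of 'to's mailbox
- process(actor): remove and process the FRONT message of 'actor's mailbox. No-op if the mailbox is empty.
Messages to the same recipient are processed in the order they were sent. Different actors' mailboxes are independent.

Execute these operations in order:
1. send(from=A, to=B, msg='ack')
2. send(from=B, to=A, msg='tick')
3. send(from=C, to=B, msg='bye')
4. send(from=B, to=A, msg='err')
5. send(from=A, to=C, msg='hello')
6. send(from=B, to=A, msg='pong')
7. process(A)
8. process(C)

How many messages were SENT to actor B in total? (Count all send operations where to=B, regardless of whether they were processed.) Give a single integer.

Answer: 2

Derivation:
After 1 (send(from=A, to=B, msg='ack')): A:[] B:[ack] C:[]
After 2 (send(from=B, to=A, msg='tick')): A:[tick] B:[ack] C:[]
After 3 (send(from=C, to=B, msg='bye')): A:[tick] B:[ack,bye] C:[]
After 4 (send(from=B, to=A, msg='err')): A:[tick,err] B:[ack,bye] C:[]
After 5 (send(from=A, to=C, msg='hello')): A:[tick,err] B:[ack,bye] C:[hello]
After 6 (send(from=B, to=A, msg='pong')): A:[tick,err,pong] B:[ack,bye] C:[hello]
After 7 (process(A)): A:[err,pong] B:[ack,bye] C:[hello]
After 8 (process(C)): A:[err,pong] B:[ack,bye] C:[]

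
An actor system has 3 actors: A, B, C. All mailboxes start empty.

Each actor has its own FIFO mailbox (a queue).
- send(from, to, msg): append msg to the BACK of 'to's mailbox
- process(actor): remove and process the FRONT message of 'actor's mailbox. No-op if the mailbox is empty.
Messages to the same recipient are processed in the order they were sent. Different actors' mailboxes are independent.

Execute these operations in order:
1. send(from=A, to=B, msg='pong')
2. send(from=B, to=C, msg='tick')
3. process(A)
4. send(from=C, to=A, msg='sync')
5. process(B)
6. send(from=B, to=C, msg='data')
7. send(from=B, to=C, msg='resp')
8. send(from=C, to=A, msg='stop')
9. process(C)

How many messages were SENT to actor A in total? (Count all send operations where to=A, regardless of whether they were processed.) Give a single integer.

After 1 (send(from=A, to=B, msg='pong')): A:[] B:[pong] C:[]
After 2 (send(from=B, to=C, msg='tick')): A:[] B:[pong] C:[tick]
After 3 (process(A)): A:[] B:[pong] C:[tick]
After 4 (send(from=C, to=A, msg='sync')): A:[sync] B:[pong] C:[tick]
After 5 (process(B)): A:[sync] B:[] C:[tick]
After 6 (send(from=B, to=C, msg='data')): A:[sync] B:[] C:[tick,data]
After 7 (send(from=B, to=C, msg='resp')): A:[sync] B:[] C:[tick,data,resp]
After 8 (send(from=C, to=A, msg='stop')): A:[sync,stop] B:[] C:[tick,data,resp]
After 9 (process(C)): A:[sync,stop] B:[] C:[data,resp]

Answer: 2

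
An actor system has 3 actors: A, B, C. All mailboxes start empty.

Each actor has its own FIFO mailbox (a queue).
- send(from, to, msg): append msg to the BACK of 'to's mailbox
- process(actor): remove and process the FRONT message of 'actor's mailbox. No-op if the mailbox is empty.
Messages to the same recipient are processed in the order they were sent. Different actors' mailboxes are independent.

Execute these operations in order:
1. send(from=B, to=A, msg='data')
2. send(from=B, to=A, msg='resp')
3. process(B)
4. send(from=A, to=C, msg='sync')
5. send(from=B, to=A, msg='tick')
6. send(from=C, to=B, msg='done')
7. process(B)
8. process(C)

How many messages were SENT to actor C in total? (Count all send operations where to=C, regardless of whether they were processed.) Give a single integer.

After 1 (send(from=B, to=A, msg='data')): A:[data] B:[] C:[]
After 2 (send(from=B, to=A, msg='resp')): A:[data,resp] B:[] C:[]
After 3 (process(B)): A:[data,resp] B:[] C:[]
After 4 (send(from=A, to=C, msg='sync')): A:[data,resp] B:[] C:[sync]
After 5 (send(from=B, to=A, msg='tick')): A:[data,resp,tick] B:[] C:[sync]
After 6 (send(from=C, to=B, msg='done')): A:[data,resp,tick] B:[done] C:[sync]
After 7 (process(B)): A:[data,resp,tick] B:[] C:[sync]
After 8 (process(C)): A:[data,resp,tick] B:[] C:[]

Answer: 1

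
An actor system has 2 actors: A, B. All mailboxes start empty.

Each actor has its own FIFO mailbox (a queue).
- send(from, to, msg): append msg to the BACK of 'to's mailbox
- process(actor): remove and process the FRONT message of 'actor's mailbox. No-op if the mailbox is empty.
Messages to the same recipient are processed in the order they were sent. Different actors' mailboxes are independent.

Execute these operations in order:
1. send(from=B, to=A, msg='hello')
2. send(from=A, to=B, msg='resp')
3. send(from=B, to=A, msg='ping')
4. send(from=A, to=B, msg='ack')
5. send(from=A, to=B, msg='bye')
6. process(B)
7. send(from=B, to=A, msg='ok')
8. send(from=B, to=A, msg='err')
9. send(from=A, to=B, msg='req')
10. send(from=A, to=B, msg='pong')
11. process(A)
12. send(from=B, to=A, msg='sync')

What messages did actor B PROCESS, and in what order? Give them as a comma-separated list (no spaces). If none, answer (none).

Answer: resp

Derivation:
After 1 (send(from=B, to=A, msg='hello')): A:[hello] B:[]
After 2 (send(from=A, to=B, msg='resp')): A:[hello] B:[resp]
After 3 (send(from=B, to=A, msg='ping')): A:[hello,ping] B:[resp]
After 4 (send(from=A, to=B, msg='ack')): A:[hello,ping] B:[resp,ack]
After 5 (send(from=A, to=B, msg='bye')): A:[hello,ping] B:[resp,ack,bye]
After 6 (process(B)): A:[hello,ping] B:[ack,bye]
After 7 (send(from=B, to=A, msg='ok')): A:[hello,ping,ok] B:[ack,bye]
After 8 (send(from=B, to=A, msg='err')): A:[hello,ping,ok,err] B:[ack,bye]
After 9 (send(from=A, to=B, msg='req')): A:[hello,ping,ok,err] B:[ack,bye,req]
After 10 (send(from=A, to=B, msg='pong')): A:[hello,ping,ok,err] B:[ack,bye,req,pong]
After 11 (process(A)): A:[ping,ok,err] B:[ack,bye,req,pong]
After 12 (send(from=B, to=A, msg='sync')): A:[ping,ok,err,sync] B:[ack,bye,req,pong]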